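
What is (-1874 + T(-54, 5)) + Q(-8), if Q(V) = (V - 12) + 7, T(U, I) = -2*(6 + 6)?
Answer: -1911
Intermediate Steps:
T(U, I) = -24 (T(U, I) = -2*12 = -24)
Q(V) = -5 + V (Q(V) = (-12 + V) + 7 = -5 + V)
(-1874 + T(-54, 5)) + Q(-8) = (-1874 - 24) + (-5 - 8) = -1898 - 13 = -1911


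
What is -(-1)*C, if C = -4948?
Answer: -4948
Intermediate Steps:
-(-1)*C = -(-1)*(-4948) = -1*4948 = -4948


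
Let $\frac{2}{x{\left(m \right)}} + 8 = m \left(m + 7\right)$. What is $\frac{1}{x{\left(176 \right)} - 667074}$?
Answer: $- \frac{16100}{10739891399} \approx -1.4991 \cdot 10^{-6}$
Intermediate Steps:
$x{\left(m \right)} = \frac{2}{-8 + m \left(7 + m\right)}$ ($x{\left(m \right)} = \frac{2}{-8 + m \left(m + 7\right)} = \frac{2}{-8 + m \left(7 + m\right)}$)
$\frac{1}{x{\left(176 \right)} - 667074} = \frac{1}{\frac{2}{-8 + 176^{2} + 7 \cdot 176} - 667074} = \frac{1}{\frac{2}{-8 + 30976 + 1232} - 667074} = \frac{1}{\frac{2}{32200} - 667074} = \frac{1}{2 \cdot \frac{1}{32200} - 667074} = \frac{1}{\frac{1}{16100} - 667074} = \frac{1}{- \frac{10739891399}{16100}} = - \frac{16100}{10739891399}$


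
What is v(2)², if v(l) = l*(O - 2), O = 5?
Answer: 36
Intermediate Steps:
v(l) = 3*l (v(l) = l*(5 - 2) = l*3 = 3*l)
v(2)² = (3*2)² = 6² = 36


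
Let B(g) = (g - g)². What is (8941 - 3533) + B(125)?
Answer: 5408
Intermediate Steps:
B(g) = 0 (B(g) = 0² = 0)
(8941 - 3533) + B(125) = (8941 - 3533) + 0 = 5408 + 0 = 5408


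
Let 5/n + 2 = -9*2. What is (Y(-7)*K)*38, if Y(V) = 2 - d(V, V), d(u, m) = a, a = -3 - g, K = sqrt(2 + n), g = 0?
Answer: 95*sqrt(7) ≈ 251.35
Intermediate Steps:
n = -1/4 (n = 5/(-2 - 9*2) = 5/(-2 - 18) = 5/(-20) = 5*(-1/20) = -1/4 ≈ -0.25000)
K = sqrt(7)/2 (K = sqrt(2 - 1/4) = sqrt(7/4) = sqrt(7)/2 ≈ 1.3229)
a = -3 (a = -3 - 1*0 = -3 + 0 = -3)
d(u, m) = -3
Y(V) = 5 (Y(V) = 2 - 1*(-3) = 2 + 3 = 5)
(Y(-7)*K)*38 = (5*(sqrt(7)/2))*38 = (5*sqrt(7)/2)*38 = 95*sqrt(7)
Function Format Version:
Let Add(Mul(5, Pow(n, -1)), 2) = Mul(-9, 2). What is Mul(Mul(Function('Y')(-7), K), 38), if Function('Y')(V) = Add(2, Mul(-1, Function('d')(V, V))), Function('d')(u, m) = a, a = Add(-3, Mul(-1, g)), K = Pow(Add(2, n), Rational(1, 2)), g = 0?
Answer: Mul(95, Pow(7, Rational(1, 2))) ≈ 251.35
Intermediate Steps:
n = Rational(-1, 4) (n = Mul(5, Pow(Add(-2, Mul(-9, 2)), -1)) = Mul(5, Pow(Add(-2, -18), -1)) = Mul(5, Pow(-20, -1)) = Mul(5, Rational(-1, 20)) = Rational(-1, 4) ≈ -0.25000)
K = Mul(Rational(1, 2), Pow(7, Rational(1, 2))) (K = Pow(Add(2, Rational(-1, 4)), Rational(1, 2)) = Pow(Rational(7, 4), Rational(1, 2)) = Mul(Rational(1, 2), Pow(7, Rational(1, 2))) ≈ 1.3229)
a = -3 (a = Add(-3, Mul(-1, 0)) = Add(-3, 0) = -3)
Function('d')(u, m) = -3
Function('Y')(V) = 5 (Function('Y')(V) = Add(2, Mul(-1, -3)) = Add(2, 3) = 5)
Mul(Mul(Function('Y')(-7), K), 38) = Mul(Mul(5, Mul(Rational(1, 2), Pow(7, Rational(1, 2)))), 38) = Mul(Mul(Rational(5, 2), Pow(7, Rational(1, 2))), 38) = Mul(95, Pow(7, Rational(1, 2)))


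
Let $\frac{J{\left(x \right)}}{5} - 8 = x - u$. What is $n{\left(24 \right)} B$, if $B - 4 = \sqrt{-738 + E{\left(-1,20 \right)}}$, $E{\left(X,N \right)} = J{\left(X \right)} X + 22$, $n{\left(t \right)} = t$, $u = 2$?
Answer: $96 + 24 i \sqrt{741} \approx 96.0 + 653.31 i$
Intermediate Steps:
$J{\left(x \right)} = 30 + 5 x$ ($J{\left(x \right)} = 40 + 5 \left(x - 2\right) = 40 + 5 \left(-2 + x\right) = 40 + \left(-10 + 5 x\right) = 30 + 5 x$)
$E{\left(X,N \right)} = 22 + X \left(30 + 5 X\right)$ ($E{\left(X,N \right)} = \left(30 + 5 X\right) X + 22 = X \left(30 + 5 X\right) + 22 = 22 + X \left(30 + 5 X\right)$)
$B = 4 + i \sqrt{741}$ ($B = 4 + \sqrt{-738 + \left(22 + 5 \left(-1\right) \left(6 - 1\right)\right)} = 4 + \sqrt{-738 + \left(22 + 5 \left(-1\right) 5\right)} = 4 + \sqrt{-738 + \left(22 - 25\right)} = 4 + \sqrt{-738 - 3} = 4 + \sqrt{-741} = 4 + i \sqrt{741} \approx 4.0 + 27.221 i$)
$n{\left(24 \right)} B = 24 \left(4 + i \sqrt{741}\right) = 96 + 24 i \sqrt{741}$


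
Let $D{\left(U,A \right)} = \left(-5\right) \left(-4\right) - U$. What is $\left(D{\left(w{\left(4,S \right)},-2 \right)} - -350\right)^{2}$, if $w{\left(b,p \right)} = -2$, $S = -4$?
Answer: $138384$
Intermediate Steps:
$D{\left(U,A \right)} = 20 - U$
$\left(D{\left(w{\left(4,S \right)},-2 \right)} - -350\right)^{2} = \left(\left(20 - -2\right) - -350\right)^{2} = \left(\left(20 + 2\right) + 350\right)^{2} = \left(22 + 350\right)^{2} = 372^{2} = 138384$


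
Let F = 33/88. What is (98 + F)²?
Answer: 619369/64 ≈ 9677.6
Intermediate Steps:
F = 3/8 (F = 33*(1/88) = 3/8 ≈ 0.37500)
(98 + F)² = (98 + 3/8)² = (787/8)² = 619369/64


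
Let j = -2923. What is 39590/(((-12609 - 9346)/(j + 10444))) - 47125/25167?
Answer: -1498933939301/110508297 ≈ -13564.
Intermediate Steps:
39590/(((-12609 - 9346)/(j + 10444))) - 47125/25167 = 39590/(((-12609 - 9346)/(-2923 + 10444))) - 47125/25167 = 39590/((-21955/7521)) - 47125*1/25167 = 39590/((-21955*1/7521)) - 47125/25167 = 39590/(-21955/7521) - 47125/25167 = 39590*(-7521/21955) - 47125/25167 = -59551278/4391 - 47125/25167 = -1498933939301/110508297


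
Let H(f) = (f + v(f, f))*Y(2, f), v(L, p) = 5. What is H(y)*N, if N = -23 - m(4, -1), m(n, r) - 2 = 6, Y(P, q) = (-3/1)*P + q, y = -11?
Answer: -3162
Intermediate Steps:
Y(P, q) = q - 3*P (Y(P, q) = (-3*1)*P + q = -3*P + q = q - 3*P)
m(n, r) = 8 (m(n, r) = 2 + 6 = 8)
H(f) = (-6 + f)*(5 + f) (H(f) = (f + 5)*(f - 3*2) = (5 + f)*(f - 6) = (5 + f)*(-6 + f) = (-6 + f)*(5 + f))
N = -31 (N = -23 - 1*8 = -23 - 8 = -31)
H(y)*N = ((-6 - 11)*(5 - 11))*(-31) = -17*(-6)*(-31) = 102*(-31) = -3162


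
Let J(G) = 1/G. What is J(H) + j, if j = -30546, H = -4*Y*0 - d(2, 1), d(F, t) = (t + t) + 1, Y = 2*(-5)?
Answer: -91639/3 ≈ -30546.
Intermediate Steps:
Y = -10
d(F, t) = 1 + 2*t (d(F, t) = 2*t + 1 = 1 + 2*t)
H = -3 (H = -4*(-10)*0 - (1 + 2*1) = 40*0 - (1 + 2) = 0 - 1*3 = 0 - 3 = -3)
J(H) + j = 1/(-3) - 30546 = -⅓ - 30546 = -91639/3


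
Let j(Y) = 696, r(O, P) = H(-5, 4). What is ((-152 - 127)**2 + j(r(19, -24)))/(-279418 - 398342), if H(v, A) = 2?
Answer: -26179/225920 ≈ -0.11588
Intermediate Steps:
r(O, P) = 2
((-152 - 127)**2 + j(r(19, -24)))/(-279418 - 398342) = ((-152 - 127)**2 + 696)/(-279418 - 398342) = ((-279)**2 + 696)/(-677760) = (77841 + 696)*(-1/677760) = 78537*(-1/677760) = -26179/225920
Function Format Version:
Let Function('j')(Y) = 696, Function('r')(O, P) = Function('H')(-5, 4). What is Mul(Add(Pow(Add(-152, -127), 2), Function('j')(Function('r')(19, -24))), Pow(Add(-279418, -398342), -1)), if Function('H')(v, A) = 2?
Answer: Rational(-26179, 225920) ≈ -0.11588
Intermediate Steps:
Function('r')(O, P) = 2
Mul(Add(Pow(Add(-152, -127), 2), Function('j')(Function('r')(19, -24))), Pow(Add(-279418, -398342), -1)) = Mul(Add(Pow(Add(-152, -127), 2), 696), Pow(Add(-279418, -398342), -1)) = Mul(Add(Pow(-279, 2), 696), Pow(-677760, -1)) = Mul(Add(77841, 696), Rational(-1, 677760)) = Mul(78537, Rational(-1, 677760)) = Rational(-26179, 225920)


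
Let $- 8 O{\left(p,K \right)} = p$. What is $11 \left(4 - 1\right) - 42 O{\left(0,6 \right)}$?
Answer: $33$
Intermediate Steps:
$O{\left(p,K \right)} = - \frac{p}{8}$
$11 \left(4 - 1\right) - 42 O{\left(0,6 \right)} = 11 \left(4 - 1\right) - 42 \left(\left(- \frac{1}{8}\right) 0\right) = 11 \left(4 - 1\right) - 0 = 11 \cdot 3 + 0 = 33 + 0 = 33$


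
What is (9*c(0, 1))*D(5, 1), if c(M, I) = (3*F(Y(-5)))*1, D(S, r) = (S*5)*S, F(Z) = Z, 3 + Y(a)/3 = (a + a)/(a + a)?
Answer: -20250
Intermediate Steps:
Y(a) = -6 (Y(a) = -9 + 3*((a + a)/(a + a)) = -9 + 3*((2*a)/((2*a))) = -9 + 3*((2*a)*(1/(2*a))) = -9 + 3*1 = -9 + 3 = -6)
D(S, r) = 5*S² (D(S, r) = (5*S)*S = 5*S²)
c(M, I) = -18 (c(M, I) = (3*(-6))*1 = -18*1 = -18)
(9*c(0, 1))*D(5, 1) = (9*(-18))*(5*5²) = -810*25 = -162*125 = -20250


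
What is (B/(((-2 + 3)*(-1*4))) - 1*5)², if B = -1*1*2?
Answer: 81/4 ≈ 20.250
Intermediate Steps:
B = -2 (B = -1*2 = -2)
(B/(((-2 + 3)*(-1*4))) - 1*5)² = (-2*(-1/(4*(-2 + 3))) - 1*5)² = (-2/(1*(-4)) - 5)² = (-2/(-4) - 5)² = (-2*(-¼) - 5)² = (½ - 5)² = (-9/2)² = 81/4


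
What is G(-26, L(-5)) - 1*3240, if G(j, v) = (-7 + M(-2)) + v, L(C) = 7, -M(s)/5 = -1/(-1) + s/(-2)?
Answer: -3250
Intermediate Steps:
M(s) = -5 + 5*s/2 (M(s) = -5*(-1/(-1) + s/(-2)) = -5*(-1*(-1) + s*(-½)) = -5*(1 - s/2) = -5 + 5*s/2)
G(j, v) = -17 + v (G(j, v) = (-7 + (-5 + (5/2)*(-2))) + v = (-7 + (-5 - 5)) + v = (-7 - 10) + v = -17 + v)
G(-26, L(-5)) - 1*3240 = (-17 + 7) - 1*3240 = -10 - 3240 = -3250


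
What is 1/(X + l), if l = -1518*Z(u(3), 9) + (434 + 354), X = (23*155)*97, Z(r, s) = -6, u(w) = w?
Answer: 1/355701 ≈ 2.8113e-6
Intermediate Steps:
X = 345805 (X = 3565*97 = 345805)
l = 9896 (l = -1518*(-6) + (434 + 354) = 9108 + 788 = 9896)
1/(X + l) = 1/(345805 + 9896) = 1/355701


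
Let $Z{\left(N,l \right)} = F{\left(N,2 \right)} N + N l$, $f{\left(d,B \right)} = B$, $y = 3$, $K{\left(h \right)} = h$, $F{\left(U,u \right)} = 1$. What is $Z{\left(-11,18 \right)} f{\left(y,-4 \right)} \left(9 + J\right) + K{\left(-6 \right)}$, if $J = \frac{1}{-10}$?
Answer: $\frac{37172}{5} \approx 7434.4$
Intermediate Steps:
$J = - \frac{1}{10} \approx -0.1$
$Z{\left(N,l \right)} = N + N l$ ($Z{\left(N,l \right)} = 1 N + N l = N + N l$)
$Z{\left(-11,18 \right)} f{\left(y,-4 \right)} \left(9 + J\right) + K{\left(-6 \right)} = - 11 \left(1 + 18\right) \left(- 4 \left(9 - \frac{1}{10}\right)\right) - 6 = \left(-11\right) 19 \left(\left(-4\right) \frac{89}{10}\right) - 6 = \left(-209\right) \left(- \frac{178}{5}\right) - 6 = \frac{37202}{5} - 6 = \frac{37172}{5}$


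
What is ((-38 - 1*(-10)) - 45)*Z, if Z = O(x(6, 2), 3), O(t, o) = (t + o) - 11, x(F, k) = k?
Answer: 438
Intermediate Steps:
O(t, o) = -11 + o + t (O(t, o) = (o + t) - 11 = -11 + o + t)
Z = -6 (Z = -11 + 3 + 2 = -6)
((-38 - 1*(-10)) - 45)*Z = ((-38 - 1*(-10)) - 45)*(-6) = ((-38 + 10) - 45)*(-6) = (-28 - 45)*(-6) = -73*(-6) = 438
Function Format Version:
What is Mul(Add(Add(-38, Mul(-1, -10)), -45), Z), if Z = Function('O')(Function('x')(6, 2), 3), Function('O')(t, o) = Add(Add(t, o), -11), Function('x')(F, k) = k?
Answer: 438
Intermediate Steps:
Function('O')(t, o) = Add(-11, o, t) (Function('O')(t, o) = Add(Add(o, t), -11) = Add(-11, o, t))
Z = -6 (Z = Add(-11, 3, 2) = -6)
Mul(Add(Add(-38, Mul(-1, -10)), -45), Z) = Mul(Add(Add(-38, Mul(-1, -10)), -45), -6) = Mul(Add(Add(-38, 10), -45), -6) = Mul(Add(-28, -45), -6) = Mul(-73, -6) = 438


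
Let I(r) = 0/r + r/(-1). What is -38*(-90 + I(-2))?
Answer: 3344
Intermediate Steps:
I(r) = -r (I(r) = 0 + r*(-1) = 0 - r = -r)
-38*(-90 + I(-2)) = -38*(-90 - 1*(-2)) = -38*(-90 + 2) = -38*(-88) = 3344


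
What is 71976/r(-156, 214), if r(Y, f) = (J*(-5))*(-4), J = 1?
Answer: 17994/5 ≈ 3598.8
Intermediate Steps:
r(Y, f) = 20 (r(Y, f) = (1*(-5))*(-4) = -5*(-4) = 20)
71976/r(-156, 214) = 71976/20 = 71976*(1/20) = 17994/5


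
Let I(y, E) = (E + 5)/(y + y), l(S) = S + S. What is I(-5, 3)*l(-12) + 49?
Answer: 341/5 ≈ 68.200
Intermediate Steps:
l(S) = 2*S
I(y, E) = (5 + E)/(2*y) (I(y, E) = (5 + E)/((2*y)) = (5 + E)*(1/(2*y)) = (5 + E)/(2*y))
I(-5, 3)*l(-12) + 49 = ((½)*(5 + 3)/(-5))*(2*(-12)) + 49 = ((½)*(-⅕)*8)*(-24) + 49 = -⅘*(-24) + 49 = 96/5 + 49 = 341/5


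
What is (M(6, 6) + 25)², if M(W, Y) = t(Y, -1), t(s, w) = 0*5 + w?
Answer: 576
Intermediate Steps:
t(s, w) = w (t(s, w) = 0 + w = w)
M(W, Y) = -1
(M(6, 6) + 25)² = (-1 + 25)² = 24² = 576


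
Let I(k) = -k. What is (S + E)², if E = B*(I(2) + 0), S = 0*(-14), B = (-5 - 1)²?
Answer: 5184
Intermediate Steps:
B = 36 (B = (-6)² = 36)
S = 0
E = -72 (E = 36*(-1*2 + 0) = 36*(-2 + 0) = 36*(-2) = -72)
(S + E)² = (0 - 72)² = (-72)² = 5184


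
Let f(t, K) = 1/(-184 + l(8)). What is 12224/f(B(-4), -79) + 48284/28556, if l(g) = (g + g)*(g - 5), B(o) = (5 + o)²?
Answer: -11868318425/7139 ≈ -1.6625e+6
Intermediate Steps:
l(g) = 2*g*(-5 + g) (l(g) = (2*g)*(-5 + g) = 2*g*(-5 + g))
f(t, K) = -1/136 (f(t, K) = 1/(-184 + 2*8*(-5 + 8)) = 1/(-184 + 2*8*3) = 1/(-184 + 48) = 1/(-136) = -1/136)
12224/f(B(-4), -79) + 48284/28556 = 12224/(-1/136) + 48284/28556 = 12224*(-136) + 48284*(1/28556) = -1662464 + 12071/7139 = -11868318425/7139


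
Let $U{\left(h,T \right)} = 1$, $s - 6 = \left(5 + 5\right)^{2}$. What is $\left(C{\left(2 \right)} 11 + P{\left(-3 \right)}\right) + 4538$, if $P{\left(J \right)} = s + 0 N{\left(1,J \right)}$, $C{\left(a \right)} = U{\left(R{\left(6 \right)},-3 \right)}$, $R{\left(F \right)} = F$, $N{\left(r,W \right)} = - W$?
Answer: $4655$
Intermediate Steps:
$s = 106$ ($s = 6 + \left(5 + 5\right)^{2} = 6 + 10^{2} = 6 + 100 = 106$)
$C{\left(a \right)} = 1$
$P{\left(J \right)} = 106$ ($P{\left(J \right)} = 106 + 0 \left(- J\right) = 106 + 0 = 106$)
$\left(C{\left(2 \right)} 11 + P{\left(-3 \right)}\right) + 4538 = \left(1 \cdot 11 + 106\right) + 4538 = \left(11 + 106\right) + 4538 = 117 + 4538 = 4655$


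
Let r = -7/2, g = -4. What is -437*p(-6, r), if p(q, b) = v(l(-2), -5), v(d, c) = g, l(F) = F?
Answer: 1748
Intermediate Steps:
r = -7/2 (r = -7*1/2 = -7/2 ≈ -3.5000)
v(d, c) = -4
p(q, b) = -4
-437*p(-6, r) = -437*(-4) = 1748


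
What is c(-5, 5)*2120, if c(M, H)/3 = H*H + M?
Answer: 127200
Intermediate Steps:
c(M, H) = 3*M + 3*H**2 (c(M, H) = 3*(H*H + M) = 3*(H**2 + M) = 3*(M + H**2) = 3*M + 3*H**2)
c(-5, 5)*2120 = (3*(-5) + 3*5**2)*2120 = (-15 + 3*25)*2120 = (-15 + 75)*2120 = 60*2120 = 127200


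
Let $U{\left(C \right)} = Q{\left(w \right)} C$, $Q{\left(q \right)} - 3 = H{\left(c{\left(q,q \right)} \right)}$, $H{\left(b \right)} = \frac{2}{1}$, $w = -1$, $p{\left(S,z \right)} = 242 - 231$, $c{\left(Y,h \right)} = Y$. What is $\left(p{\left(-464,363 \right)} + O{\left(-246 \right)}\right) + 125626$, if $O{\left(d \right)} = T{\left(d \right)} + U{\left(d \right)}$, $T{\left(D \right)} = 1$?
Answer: $124408$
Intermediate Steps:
$p{\left(S,z \right)} = 11$ ($p{\left(S,z \right)} = 242 - 231 = 11$)
$H{\left(b \right)} = 2$ ($H{\left(b \right)} = 2 \cdot 1 = 2$)
$Q{\left(q \right)} = 5$ ($Q{\left(q \right)} = 3 + 2 = 5$)
$U{\left(C \right)} = 5 C$
$O{\left(d \right)} = 1 + 5 d$
$\left(p{\left(-464,363 \right)} + O{\left(-246 \right)}\right) + 125626 = \left(11 + \left(1 + 5 \left(-246\right)\right)\right) + 125626 = \left(11 + \left(1 - 1230\right)\right) + 125626 = \left(11 - 1229\right) + 125626 = -1218 + 125626 = 124408$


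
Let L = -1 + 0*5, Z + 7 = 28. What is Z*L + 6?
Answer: -15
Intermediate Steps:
Z = 21 (Z = -7 + 28 = 21)
L = -1 (L = -1 + 0 = -1)
Z*L + 6 = 21*(-1) + 6 = -21 + 6 = -15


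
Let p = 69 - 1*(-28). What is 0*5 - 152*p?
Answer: -14744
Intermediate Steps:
p = 97 (p = 69 + 28 = 97)
0*5 - 152*p = 0*5 - 152*97 = 0 - 14744 = -14744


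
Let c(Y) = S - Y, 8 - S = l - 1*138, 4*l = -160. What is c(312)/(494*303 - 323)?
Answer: -18/21337 ≈ -0.00084361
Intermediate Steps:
l = -40 (l = (1/4)*(-160) = -40)
S = 186 (S = 8 - (-40 - 1*138) = 8 - (-40 - 138) = 8 - 1*(-178) = 8 + 178 = 186)
c(Y) = 186 - Y
c(312)/(494*303 - 323) = (186 - 1*312)/(494*303 - 323) = (186 - 312)/(149682 - 323) = -126/149359 = -126*1/149359 = -18/21337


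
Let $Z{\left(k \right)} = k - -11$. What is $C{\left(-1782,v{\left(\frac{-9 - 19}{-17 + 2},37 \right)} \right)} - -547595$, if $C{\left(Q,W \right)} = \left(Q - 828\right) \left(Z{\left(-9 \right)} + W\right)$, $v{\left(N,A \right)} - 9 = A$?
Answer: $422315$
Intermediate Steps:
$Z{\left(k \right)} = 11 + k$ ($Z{\left(k \right)} = k + 11 = 11 + k$)
$v{\left(N,A \right)} = 9 + A$
$C{\left(Q,W \right)} = \left(-828 + Q\right) \left(2 + W\right)$ ($C{\left(Q,W \right)} = \left(Q - 828\right) \left(\left(11 - 9\right) + W\right) = \left(-828 + Q\right) \left(2 + W\right)$)
$C{\left(-1782,v{\left(\frac{-9 - 19}{-17 + 2},37 \right)} \right)} - -547595 = \left(-1656 - 828 \left(9 + 37\right) + 2 \left(-1782\right) - 1782 \left(9 + 37\right)\right) - -547595 = \left(-1656 - 38088 - 3564 - 81972\right) + 547595 = -125280 + 547595 = 422315$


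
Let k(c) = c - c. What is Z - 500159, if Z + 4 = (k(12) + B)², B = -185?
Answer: -465938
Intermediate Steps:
k(c) = 0
Z = 34221 (Z = -4 + (0 - 185)² = -4 + (-185)² = -4 + 34225 = 34221)
Z - 500159 = 34221 - 500159 = -465938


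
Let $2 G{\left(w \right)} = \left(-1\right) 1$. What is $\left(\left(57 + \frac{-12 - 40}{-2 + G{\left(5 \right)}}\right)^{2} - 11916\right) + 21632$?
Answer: $\frac{394221}{25} \approx 15769.0$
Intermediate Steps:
$G{\left(w \right)} = - \frac{1}{2}$ ($G{\left(w \right)} = \frac{\left(-1\right) 1}{2} = \frac{1}{2} \left(-1\right) = - \frac{1}{2}$)
$\left(\left(57 + \frac{-12 - 40}{-2 + G{\left(5 \right)}}\right)^{2} - 11916\right) + 21632 = \left(\left(57 + \frac{-12 - 40}{-2 - \frac{1}{2}}\right)^{2} - 11916\right) + 21632 = \left(\left(57 - \frac{52}{- \frac{5}{2}}\right)^{2} - 11916\right) + 21632 = \left(\left(57 - - \frac{104}{5}\right)^{2} - 11916\right) + 21632 = \left(\left(57 + \frac{104}{5}\right)^{2} - 11916\right) + 21632 = \left(\left(\frac{389}{5}\right)^{2} - 11916\right) + 21632 = \left(\frac{151321}{25} - 11916\right) + 21632 = - \frac{146579}{25} + 21632 = \frac{394221}{25}$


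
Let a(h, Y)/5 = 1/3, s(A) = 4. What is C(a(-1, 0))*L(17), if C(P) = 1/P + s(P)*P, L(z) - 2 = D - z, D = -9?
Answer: -872/5 ≈ -174.40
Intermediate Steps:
L(z) = -7 - z (L(z) = 2 + (-9 - z) = -7 - z)
a(h, Y) = 5/3
C(P) = 1/P + 4*P
C(a(-1, 0))*L(17) = (1/(5/3) + 4*(5/3))*(-7 - 1*17) = (⅗ + 20/3)*(-7 - 17) = (109/15)*(-24) = -872/5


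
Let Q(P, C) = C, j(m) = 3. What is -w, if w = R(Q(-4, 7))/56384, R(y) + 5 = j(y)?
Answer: 1/28192 ≈ 3.5471e-5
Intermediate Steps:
R(y) = -2 (R(y) = -5 + 3 = -2)
w = -1/28192 (w = -2/56384 = -2*1/56384 = -1/28192 ≈ -3.5471e-5)
-w = -1*(-1/28192) = 1/28192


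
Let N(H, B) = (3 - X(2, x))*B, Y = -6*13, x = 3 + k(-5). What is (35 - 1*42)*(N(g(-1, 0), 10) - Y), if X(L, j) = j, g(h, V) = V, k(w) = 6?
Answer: -126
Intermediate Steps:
x = 9 (x = 3 + 6 = 9)
Y = -78
N(H, B) = -6*B (N(H, B) = (3 - 1*9)*B = (3 - 9)*B = -6*B)
(35 - 1*42)*(N(g(-1, 0), 10) - Y) = (35 - 1*42)*(-6*10 - 1*(-78)) = (35 - 42)*(-60 + 78) = -7*18 = -126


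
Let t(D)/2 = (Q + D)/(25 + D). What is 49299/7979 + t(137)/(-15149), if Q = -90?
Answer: 60492899618/9790783551 ≈ 6.1786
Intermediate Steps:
t(D) = 2*(-90 + D)/(25 + D) (t(D) = 2*((-90 + D)/(25 + D)) = 2*(-90 + D)/(25 + D))
49299/7979 + t(137)/(-15149) = 49299/7979 + (2*(-90 + 137)/(25 + 137))/(-15149) = 49299*(1/7979) + (2*47/162)*(-1/15149) = 49299/7979 + (2*(1/162)*47)*(-1/15149) = 49299/7979 + (47/81)*(-1/15149) = 49299/7979 - 47/1227069 = 60492899618/9790783551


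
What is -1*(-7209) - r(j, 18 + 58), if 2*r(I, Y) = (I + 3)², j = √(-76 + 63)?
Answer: 7211 - 3*I*√13 ≈ 7211.0 - 10.817*I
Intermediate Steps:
j = I*√13 (j = √(-13) = I*√13 ≈ 3.6056*I)
r(I, Y) = (3 + I)²/2 (r(I, Y) = (I + 3)²/2 = (3 + I)²/2)
-1*(-7209) - r(j, 18 + 58) = -1*(-7209) - (3 + I*√13)²/2 = 7209 - (3 + I*√13)²/2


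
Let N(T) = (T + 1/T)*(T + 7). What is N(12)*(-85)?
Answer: -234175/12 ≈ -19515.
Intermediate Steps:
N(T) = (7 + T)*(T + 1/T) (N(T) = (T + 1/T)*(7 + T) = (7 + T)*(T + 1/T))
N(12)*(-85) = (1 + 12² + 7*12 + 7/12)*(-85) = (1 + 144 + 84 + 7*(1/12))*(-85) = (1 + 144 + 84 + 7/12)*(-85) = (2755/12)*(-85) = -234175/12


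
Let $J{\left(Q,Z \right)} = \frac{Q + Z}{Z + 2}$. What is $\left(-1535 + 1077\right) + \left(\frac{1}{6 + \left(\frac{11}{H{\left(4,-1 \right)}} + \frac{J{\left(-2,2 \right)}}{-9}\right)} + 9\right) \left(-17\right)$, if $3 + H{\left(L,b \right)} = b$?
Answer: $- \frac{8011}{13} \approx -616.23$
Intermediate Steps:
$J{\left(Q,Z \right)} = \frac{Q + Z}{2 + Z}$
$H{\left(L,b \right)} = -3 + b$
$\left(-1535 + 1077\right) + \left(\frac{1}{6 + \left(\frac{11}{H{\left(4,-1 \right)}} + \frac{J{\left(-2,2 \right)}}{-9}\right)} + 9\right) \left(-17\right) = \left(-1535 + 1077\right) + \left(\frac{1}{6 + \left(\frac{11}{-3 - 1} + \frac{\frac{1}{2 + 2} \left(-2 + 2\right)}{-9}\right)} + 9\right) \left(-17\right) = -458 + \left(\frac{1}{6 + \left(\frac{11}{-4} + \frac{1}{4} \cdot 0 \left(- \frac{1}{9}\right)\right)} + 9\right) \left(-17\right) = -458 + \left(\frac{1}{6 + \left(11 \left(- \frac{1}{4}\right) + \frac{1}{4} \cdot 0 \left(- \frac{1}{9}\right)\right)} + 9\right) \left(-17\right) = -458 + \left(\frac{1}{6 + \left(- \frac{11}{4} + 0 \left(- \frac{1}{9}\right)\right)} + 9\right) \left(-17\right) = -458 + \left(\frac{1}{6 + \left(- \frac{11}{4} + 0\right)} + 9\right) \left(-17\right) = -458 + \left(\frac{1}{6 - \frac{11}{4}} + 9\right) \left(-17\right) = -458 + \left(\frac{1}{\frac{13}{4}} + 9\right) \left(-17\right) = -458 + \left(\frac{4}{13} + 9\right) \left(-17\right) = -458 + \frac{121}{13} \left(-17\right) = -458 - \frac{2057}{13} = - \frac{8011}{13}$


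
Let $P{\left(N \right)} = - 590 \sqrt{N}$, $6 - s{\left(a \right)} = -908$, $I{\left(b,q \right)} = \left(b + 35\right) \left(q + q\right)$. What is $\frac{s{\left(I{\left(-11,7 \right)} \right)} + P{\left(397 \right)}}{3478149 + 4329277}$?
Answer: $\frac{457}{3903713} - \frac{295 \sqrt{397}}{3903713} \approx -0.0013886$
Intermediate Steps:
$I{\left(b,q \right)} = 2 q \left(35 + b\right)$ ($I{\left(b,q \right)} = \left(35 + b\right) 2 q = 2 q \left(35 + b\right)$)
$s{\left(a \right)} = 914$ ($s{\left(a \right)} = 6 - -908 = 6 + 908 = 914$)
$\frac{s{\left(I{\left(-11,7 \right)} \right)} + P{\left(397 \right)}}{3478149 + 4329277} = \frac{914 - 590 \sqrt{397}}{3478149 + 4329277} = \frac{914 - 590 \sqrt{397}}{7807426} = \left(914 - 590 \sqrt{397}\right) \frac{1}{7807426} = \frac{457}{3903713} - \frac{295 \sqrt{397}}{3903713}$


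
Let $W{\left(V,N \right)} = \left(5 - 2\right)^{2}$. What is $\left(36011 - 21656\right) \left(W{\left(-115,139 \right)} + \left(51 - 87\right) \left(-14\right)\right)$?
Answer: $7364115$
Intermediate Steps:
$W{\left(V,N \right)} = 9$ ($W{\left(V,N \right)} = 3^{2} = 9$)
$\left(36011 - 21656\right) \left(W{\left(-115,139 \right)} + \left(51 - 87\right) \left(-14\right)\right) = \left(36011 - 21656\right) \left(9 + \left(51 - 87\right) \left(-14\right)\right) = 14355 \left(9 - -504\right) = 14355 \left(9 + 504\right) = 14355 \cdot 513 = 7364115$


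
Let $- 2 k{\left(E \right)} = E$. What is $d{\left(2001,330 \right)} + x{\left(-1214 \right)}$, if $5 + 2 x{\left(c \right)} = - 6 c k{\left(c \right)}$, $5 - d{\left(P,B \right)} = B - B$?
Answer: $\frac{4421393}{2} \approx 2.2107 \cdot 10^{6}$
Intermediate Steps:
$k{\left(E \right)} = - \frac{E}{2}$
$d{\left(P,B \right)} = 5$ ($d{\left(P,B \right)} = 5 - \left(B - B\right) = 5 - 0 = 5 + 0 = 5$)
$x{\left(c \right)} = - \frac{5}{2} + \frac{3 c^{2}}{2}$ ($x{\left(c \right)} = - \frac{5}{2} + \frac{- 6 c \left(- \frac{c}{2}\right)}{2} = - \frac{5}{2} + \frac{3 c^{2}}{2}$)
$d{\left(2001,330 \right)} + x{\left(-1214 \right)} = 5 - \left(\frac{5}{2} - \frac{3 \left(-1214\right)^{2}}{2}\right) = 5 + \left(- \frac{5}{2} + \frac{3}{2} \cdot 1473796\right) = 5 + \left(- \frac{5}{2} + 2210694\right) = 5 + \frac{4421383}{2} = \frac{4421393}{2}$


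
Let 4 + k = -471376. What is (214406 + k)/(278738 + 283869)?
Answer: -256974/562607 ≈ -0.45676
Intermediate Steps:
k = -471380 (k = -4 - 471376 = -471380)
(214406 + k)/(278738 + 283869) = (214406 - 471380)/(278738 + 283869) = -256974/562607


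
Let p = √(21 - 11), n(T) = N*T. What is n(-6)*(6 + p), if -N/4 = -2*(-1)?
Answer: 288 + 48*√10 ≈ 439.79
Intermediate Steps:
N = -8 (N = -(-8)*(-1) = -4*2 = -8)
n(T) = -8*T
p = √10 ≈ 3.1623
n(-6)*(6 + p) = (-8*(-6))*(6 + √10) = 48*(6 + √10) = 288 + 48*√10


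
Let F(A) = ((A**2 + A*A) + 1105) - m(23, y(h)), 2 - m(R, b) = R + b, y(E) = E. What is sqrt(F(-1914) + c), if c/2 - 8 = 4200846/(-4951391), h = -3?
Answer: sqrt(179653514111120207639)/4951391 ≈ 2707.0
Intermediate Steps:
m(R, b) = 2 - R - b (m(R, b) = 2 - (R + b) = 2 + (-R - b) = 2 - R - b)
F(A) = 1123 + 2*A**2 (F(A) = ((A**2 + A*A) + 1105) - (2 - 1*23 - 1*(-3)) = ((A**2 + A**2) + 1105) - (2 - 23 + 3) = (2*A**2 + 1105) - 1*(-18) = (1105 + 2*A**2) + 18 = 1123 + 2*A**2)
c = 70820564/4951391 (c = 16 + 2*(4200846/(-4951391)) = 16 + 2*(4200846*(-1/4951391)) = 16 + 2*(-4200846/4951391) = 16 - 8401692/4951391 = 70820564/4951391 ≈ 14.303)
sqrt(F(-1914) + c) = sqrt((1123 + 2*(-1914)**2) + 70820564/4951391) = sqrt((1123 + 2*3663396) + 70820564/4951391) = sqrt((1123 + 7326792) + 70820564/4951391) = sqrt(7327915 + 70820564/4951391) = sqrt(36283443200329/4951391) = sqrt(179653514111120207639)/4951391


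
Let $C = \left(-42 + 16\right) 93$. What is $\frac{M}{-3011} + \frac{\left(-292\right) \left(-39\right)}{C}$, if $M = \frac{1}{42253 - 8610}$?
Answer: $- \frac{14789664689}{3140271263} \approx -4.7097$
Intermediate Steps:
$C = -2418$ ($C = \left(-26\right) 93 = -2418$)
$M = \frac{1}{33643} \approx 2.9724 \cdot 10^{-5}$
$\frac{M}{-3011} + \frac{\left(-292\right) \left(-39\right)}{C} = \frac{1}{33643 \left(-3011\right)} + \frac{\left(-292\right) \left(-39\right)}{-2418} = \frac{1}{33643} \left(- \frac{1}{3011}\right) + 11388 \left(- \frac{1}{2418}\right) = - \frac{1}{101299073} - \frac{146}{31} = - \frac{14789664689}{3140271263}$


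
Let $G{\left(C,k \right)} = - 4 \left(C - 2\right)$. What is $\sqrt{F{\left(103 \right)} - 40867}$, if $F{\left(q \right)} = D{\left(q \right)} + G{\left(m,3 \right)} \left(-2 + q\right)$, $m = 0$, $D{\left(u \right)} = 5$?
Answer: $i \sqrt{40054} \approx 200.14 i$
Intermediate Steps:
$G{\left(C,k \right)} = 8 - 4 C$ ($G{\left(C,k \right)} = - 4 \left(-2 + C\right) = 8 - 4 C$)
$F{\left(q \right)} = -11 + 8 q$ ($F{\left(q \right)} = 5 + \left(8 - 0\right) \left(-2 + q\right) = 5 + \left(8 + 0\right) \left(-2 + q\right) = 5 + 8 \left(-2 + q\right) = 5 + \left(-16 + 8 q\right) = -11 + 8 q$)
$\sqrt{F{\left(103 \right)} - 40867} = \sqrt{\left(-11 + 8 \cdot 103\right) - 40867} = \sqrt{\left(-11 + 824\right) - 40867} = \sqrt{813 - 40867} = \sqrt{-40054} = i \sqrt{40054}$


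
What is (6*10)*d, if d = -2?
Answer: -120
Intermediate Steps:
(6*10)*d = (6*10)*(-2) = 60*(-2) = -120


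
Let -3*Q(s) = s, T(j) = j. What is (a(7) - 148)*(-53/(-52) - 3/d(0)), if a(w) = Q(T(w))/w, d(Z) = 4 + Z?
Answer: -3115/78 ≈ -39.936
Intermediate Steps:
Q(s) = -s/3
a(w) = -⅓ (a(w) = (-w/3)/w = -⅓)
(a(7) - 148)*(-53/(-52) - 3/d(0)) = (-⅓ - 148)*(-53/(-52) - 3/(4 + 0)) = -445*(-53*(-1/52) - 3/4)/3 = -445*(53/52 - 3*¼)/3 = -445*(53/52 - ¾)/3 = -445/3*7/26 = -3115/78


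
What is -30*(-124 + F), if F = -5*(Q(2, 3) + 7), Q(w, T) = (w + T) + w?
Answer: 5820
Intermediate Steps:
Q(w, T) = T + 2*w (Q(w, T) = (T + w) + w = T + 2*w)
F = -70 (F = -5*((3 + 2*2) + 7) = -5*((3 + 4) + 7) = -5*(7 + 7) = -5*14 = -70)
-30*(-124 + F) = -30*(-124 - 70) = -30*(-194) = 5820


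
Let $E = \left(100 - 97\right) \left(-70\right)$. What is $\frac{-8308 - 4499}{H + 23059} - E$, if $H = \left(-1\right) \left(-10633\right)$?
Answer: $\frac{7062513}{33692} \approx 209.62$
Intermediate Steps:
$H = 10633$
$E = -210$ ($E = 3 \left(-70\right) = -210$)
$\frac{-8308 - 4499}{H + 23059} - E = \frac{-8308 - 4499}{10633 + 23059} - -210 = - \frac{12807}{33692} + 210 = \frac{7062513}{33692}$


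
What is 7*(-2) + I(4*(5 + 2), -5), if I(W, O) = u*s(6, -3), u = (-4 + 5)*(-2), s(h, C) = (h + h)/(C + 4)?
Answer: -38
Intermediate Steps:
s(h, C) = 2*h/(4 + C) (s(h, C) = (2*h)/(4 + C) = 2*h/(4 + C))
u = -2 (u = 1*(-2) = -2)
I(W, O) = -24 (I(W, O) = -4*6/(4 - 3) = -4*6/1 = -4*6 = -2*12 = -24)
7*(-2) + I(4*(5 + 2), -5) = 7*(-2) - 24 = -14 - 24 = -38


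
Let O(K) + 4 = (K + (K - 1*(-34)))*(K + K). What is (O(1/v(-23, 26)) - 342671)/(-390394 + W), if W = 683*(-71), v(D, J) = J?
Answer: 57911632/74171903 ≈ 0.78078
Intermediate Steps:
W = -48493
O(K) = -4 + 2*K*(34 + 2*K) (O(K) = -4 + (K + (K - 1*(-34)))*(K + K) = -4 + (K + (K + 34))*(2*K) = -4 + (K + (34 + K))*(2*K) = -4 + (34 + 2*K)*(2*K) = -4 + 2*K*(34 + 2*K))
(O(1/v(-23, 26)) - 342671)/(-390394 + W) = ((-4 + 4*(1/26)² + 68/26) - 342671)/(-390394 - 48493) = ((-4 + 4*(1/26)² + 68*(1/26)) - 342671)/(-438887) = ((-4 + 4*(1/676) + 34/13) - 342671)*(-1/438887) = ((-4 + 1/169 + 34/13) - 342671)*(-1/438887) = (-233/169 - 342671)*(-1/438887) = -57911632/169*(-1/438887) = 57911632/74171903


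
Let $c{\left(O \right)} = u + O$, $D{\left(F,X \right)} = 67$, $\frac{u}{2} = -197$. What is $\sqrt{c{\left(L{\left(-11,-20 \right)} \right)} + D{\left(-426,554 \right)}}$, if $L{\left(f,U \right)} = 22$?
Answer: $i \sqrt{305} \approx 17.464 i$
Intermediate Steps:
$u = -394$ ($u = 2 \left(-197\right) = -394$)
$c{\left(O \right)} = -394 + O$
$\sqrt{c{\left(L{\left(-11,-20 \right)} \right)} + D{\left(-426,554 \right)}} = \sqrt{\left(-394 + 22\right) + 67} = \sqrt{-372 + 67} = \sqrt{-305} = i \sqrt{305}$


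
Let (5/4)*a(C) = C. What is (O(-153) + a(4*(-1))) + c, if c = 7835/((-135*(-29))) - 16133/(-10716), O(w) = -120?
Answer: -1673835431/13984380 ≈ -119.69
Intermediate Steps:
a(C) = 4*C/5
c = 9808037/2796876 (c = 7835/3915 - 16133*(-1/10716) = 7835*(1/3915) + 16133/10716 = 1567/783 + 16133/10716 = 9808037/2796876 ≈ 3.5068)
(O(-153) + a(4*(-1))) + c = (-120 + 4*(4*(-1))/5) + 9808037/2796876 = (-120 + (4/5)*(-4)) + 9808037/2796876 = (-120 - 16/5) + 9808037/2796876 = -616/5 + 9808037/2796876 = -1673835431/13984380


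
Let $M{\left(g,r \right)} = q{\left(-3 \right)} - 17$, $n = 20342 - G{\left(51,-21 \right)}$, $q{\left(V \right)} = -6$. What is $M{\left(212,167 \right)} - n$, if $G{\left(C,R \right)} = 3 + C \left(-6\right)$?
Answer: $-20668$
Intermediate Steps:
$G{\left(C,R \right)} = 3 - 6 C$
$n = 20645$ ($n = 20342 - \left(3 - 306\right) = 20342 - -303 = 20342 + 303 = 20645$)
$M{\left(g,r \right)} = -23$ ($M{\left(g,r \right)} = -6 - 17 = -23$)
$M{\left(212,167 \right)} - n = -23 - 20645 = -20668$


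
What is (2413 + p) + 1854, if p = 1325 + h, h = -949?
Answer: 4643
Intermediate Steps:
p = 376 (p = 1325 - 949 = 376)
(2413 + p) + 1854 = (2413 + 376) + 1854 = 2789 + 1854 = 4643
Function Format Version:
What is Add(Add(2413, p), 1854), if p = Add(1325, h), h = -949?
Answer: 4643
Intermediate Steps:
p = 376 (p = Add(1325, -949) = 376)
Add(Add(2413, p), 1854) = Add(Add(2413, 376), 1854) = Add(2789, 1854) = 4643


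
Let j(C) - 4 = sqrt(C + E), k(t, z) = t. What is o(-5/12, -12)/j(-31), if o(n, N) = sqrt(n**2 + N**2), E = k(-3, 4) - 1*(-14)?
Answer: sqrt(20761)/108 - I*sqrt(103805)/216 ≈ 1.3341 - 1.4916*I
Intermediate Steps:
E = 11 (E = -3 - 1*(-14) = -3 + 14 = 11)
o(n, N) = sqrt(N**2 + n**2)
j(C) = 4 + sqrt(11 + C) (j(C) = 4 + sqrt(C + 11) = 4 + sqrt(11 + C))
o(-5/12, -12)/j(-31) = sqrt((-12)**2 + (-5/12)**2)/(4 + sqrt(11 - 31)) = sqrt(144 + (-5*1/12)**2)/(4 + sqrt(-20)) = sqrt(144 + (-5/12)**2)/(4 + 2*I*sqrt(5)) = sqrt(144 + 25/144)/(4 + 2*I*sqrt(5)) = sqrt(20761/144)/(4 + 2*I*sqrt(5)) = (sqrt(20761)/12)/(4 + 2*I*sqrt(5)) = sqrt(20761)/(12*(4 + 2*I*sqrt(5)))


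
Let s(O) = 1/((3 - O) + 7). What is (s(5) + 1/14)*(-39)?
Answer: -741/70 ≈ -10.586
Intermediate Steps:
s(O) = 1/(10 - O)
(s(5) + 1/14)*(-39) = (-1/(-10 + 5) + 1/14)*(-39) = (-1/(-5) + 1*(1/14))*(-39) = (-1*(-⅕) + 1/14)*(-39) = (⅕ + 1/14)*(-39) = (19/70)*(-39) = -741/70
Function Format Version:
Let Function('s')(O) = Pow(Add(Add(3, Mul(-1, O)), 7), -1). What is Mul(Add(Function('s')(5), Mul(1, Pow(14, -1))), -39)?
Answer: Rational(-741, 70) ≈ -10.586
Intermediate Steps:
Function('s')(O) = Pow(Add(10, Mul(-1, O)), -1)
Mul(Add(Function('s')(5), Mul(1, Pow(14, -1))), -39) = Mul(Add(Mul(-1, Pow(Add(-10, 5), -1)), Mul(1, Pow(14, -1))), -39) = Mul(Add(Mul(-1, Pow(-5, -1)), Mul(1, Rational(1, 14))), -39) = Mul(Add(Mul(-1, Rational(-1, 5)), Rational(1, 14)), -39) = Mul(Add(Rational(1, 5), Rational(1, 14)), -39) = Mul(Rational(19, 70), -39) = Rational(-741, 70)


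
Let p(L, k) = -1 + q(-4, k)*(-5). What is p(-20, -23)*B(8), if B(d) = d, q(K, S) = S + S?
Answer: 1832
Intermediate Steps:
q(K, S) = 2*S
p(L, k) = -1 - 10*k (p(L, k) = -1 + (2*k)*(-5) = -1 - 10*k)
p(-20, -23)*B(8) = (-1 - 10*(-23))*8 = (-1 + 230)*8 = 229*8 = 1832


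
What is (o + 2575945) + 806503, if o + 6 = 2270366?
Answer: 5652808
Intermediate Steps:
o = 2270360 (o = -6 + 2270366 = 2270360)
(o + 2575945) + 806503 = (2270360 + 2575945) + 806503 = 4846305 + 806503 = 5652808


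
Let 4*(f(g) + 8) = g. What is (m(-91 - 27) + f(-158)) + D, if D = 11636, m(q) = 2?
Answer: 23181/2 ≈ 11591.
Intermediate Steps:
f(g) = -8 + g/4
(m(-91 - 27) + f(-158)) + D = (2 + (-8 + (1/4)*(-158))) + 11636 = (2 + (-8 - 79/2)) + 11636 = (2 - 95/2) + 11636 = -91/2 + 11636 = 23181/2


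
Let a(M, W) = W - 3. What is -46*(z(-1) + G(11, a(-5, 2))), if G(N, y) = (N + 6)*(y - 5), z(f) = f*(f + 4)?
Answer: 4830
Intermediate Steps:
a(M, W) = -3 + W
z(f) = f*(4 + f)
G(N, y) = (-5 + y)*(6 + N) (G(N, y) = (6 + N)*(-5 + y) = (-5 + y)*(6 + N))
-46*(z(-1) + G(11, a(-5, 2))) = -46*(-(4 - 1) + (-30 - 5*11 + 6*(-3 + 2) + 11*(-3 + 2))) = -46*(-1*3 + (-30 - 55 + 6*(-1) + 11*(-1))) = -46*(-3 + (-30 - 55 - 6 - 11)) = -46*(-3 - 102) = -46*(-105) = 4830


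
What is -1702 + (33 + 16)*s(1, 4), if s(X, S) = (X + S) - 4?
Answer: -1653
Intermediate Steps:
s(X, S) = -4 + S + X (s(X, S) = (S + X) - 4 = -4 + S + X)
-1702 + (33 + 16)*s(1, 4) = -1702 + (33 + 16)*(-4 + 4 + 1) = -1702 + 49*1 = -1702 + 49 = -1653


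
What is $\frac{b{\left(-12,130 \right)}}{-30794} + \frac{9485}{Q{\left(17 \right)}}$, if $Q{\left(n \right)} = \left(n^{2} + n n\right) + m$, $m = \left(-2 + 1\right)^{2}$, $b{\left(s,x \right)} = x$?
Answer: $\frac{146002910}{8914863} \approx 16.377$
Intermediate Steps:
$m = 1$ ($m = \left(-1\right)^{2} = 1$)
$Q{\left(n \right)} = 1 + 2 n^{2}$ ($Q{\left(n \right)} = \left(n^{2} + n n\right) + 1 = \left(n^{2} + n^{2}\right) + 1 = 2 n^{2} + 1 = 1 + 2 n^{2}$)
$\frac{b{\left(-12,130 \right)}}{-30794} + \frac{9485}{Q{\left(17 \right)}} = \frac{130}{-30794} + \frac{9485}{1 + 2 \cdot 17^{2}} = 130 \left(- \frac{1}{30794}\right) + \frac{9485}{1 + 2 \cdot 289} = - \frac{65}{15397} + \frac{9485}{1 + 578} = - \frac{65}{15397} + \frac{9485}{579} = \frac{146002910}{8914863}$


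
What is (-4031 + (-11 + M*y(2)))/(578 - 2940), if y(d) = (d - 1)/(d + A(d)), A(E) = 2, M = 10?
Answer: 8079/4724 ≈ 1.7102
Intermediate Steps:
y(d) = (-1 + d)/(2 + d) (y(d) = (d - 1)/(d + 2) = (-1 + d)/(2 + d))
(-4031 + (-11 + M*y(2)))/(578 - 2940) = (-4031 + (-11 + 10*((-1 + 2)/(2 + 2))))/(578 - 2940) = (-4031 + (-11 + 10*(1/4)))/(-2362) = (-4031 + (-11 + 10*((¼)*1)))*(-1/2362) = (-4031 + (-11 + 10*(¼)))*(-1/2362) = (-4031 + (-11 + 5/2))*(-1/2362) = (-4031 - 17/2)*(-1/2362) = -8079/2*(-1/2362) = 8079/4724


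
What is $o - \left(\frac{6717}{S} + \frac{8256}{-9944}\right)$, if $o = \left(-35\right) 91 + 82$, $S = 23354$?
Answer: $- \frac{90061303169}{29029022} \approx -3102.5$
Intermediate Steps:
$o = -3103$ ($o = -3185 + 82 = -3103$)
$o - \left(\frac{6717}{S} + \frac{8256}{-9944}\right) = -3103 - \left(\frac{6717}{23354} + \frac{8256}{-9944}\right) = -3103 - \left(6717 \cdot \frac{1}{23354} + 8256 \left(- \frac{1}{9944}\right)\right) = -3103 - \left(\frac{6717}{23354} - \frac{1032}{1243}\right) = -3103 - - \frac{15752097}{29029022} = -3103 + \frac{15752097}{29029022} = - \frac{90061303169}{29029022}$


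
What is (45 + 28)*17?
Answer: 1241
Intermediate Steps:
(45 + 28)*17 = 73*17 = 1241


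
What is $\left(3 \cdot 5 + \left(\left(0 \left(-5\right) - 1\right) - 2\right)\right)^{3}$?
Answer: $1728$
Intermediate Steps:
$\left(3 \cdot 5 + \left(\left(0 \left(-5\right) - 1\right) - 2\right)\right)^{3} = \left(15 + \left(\left(0 - 1\right) - 2\right)\right)^{3} = \left(15 - 3\right)^{3} = 12^{3} = 1728$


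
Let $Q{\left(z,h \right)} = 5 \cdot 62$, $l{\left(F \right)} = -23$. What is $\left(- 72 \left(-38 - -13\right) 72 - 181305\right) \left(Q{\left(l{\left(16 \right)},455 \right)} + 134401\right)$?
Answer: $-6965232255$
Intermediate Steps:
$Q{\left(z,h \right)} = 310$
$\left(- 72 \left(-38 - -13\right) 72 - 181305\right) \left(Q{\left(l{\left(16 \right)},455 \right)} + 134401\right) = \left(- 72 \left(-38 - -13\right) 72 - 181305\right) \left(310 + 134401\right) = \left(- 72 \left(-38 + 13\right) 72 - 181305\right) 134711 = \left(\left(-72\right) \left(-25\right) 72 - 181305\right) 134711 = \left(1800 \cdot 72 - 181305\right) 134711 = \left(129600 - 181305\right) 134711 = \left(-51705\right) 134711 = -6965232255$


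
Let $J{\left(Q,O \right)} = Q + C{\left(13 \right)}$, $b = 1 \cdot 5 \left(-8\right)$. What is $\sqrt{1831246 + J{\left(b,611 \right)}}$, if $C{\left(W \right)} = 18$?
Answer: $2 \sqrt{457806} \approx 1353.2$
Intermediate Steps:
$b = -40$ ($b = 5 \left(-8\right) = -40$)
$J{\left(Q,O \right)} = 18 + Q$ ($J{\left(Q,O \right)} = Q + 18 = 18 + Q$)
$\sqrt{1831246 + J{\left(b,611 \right)}} = \sqrt{1831246 + \left(18 - 40\right)} = \sqrt{1831246 - 22} = \sqrt{1831224} = 2 \sqrt{457806}$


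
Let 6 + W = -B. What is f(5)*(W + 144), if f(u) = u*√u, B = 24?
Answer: 570*√5 ≈ 1274.6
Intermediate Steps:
f(u) = u^(3/2)
W = -30 (W = -6 - 1*24 = -6 - 24 = -30)
f(5)*(W + 144) = 5^(3/2)*(-30 + 144) = (5*√5)*114 = 570*√5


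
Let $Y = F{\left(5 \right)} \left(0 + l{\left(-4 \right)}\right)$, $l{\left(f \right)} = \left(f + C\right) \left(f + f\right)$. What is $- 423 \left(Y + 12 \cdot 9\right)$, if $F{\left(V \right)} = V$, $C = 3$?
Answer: $-62604$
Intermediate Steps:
$l{\left(f \right)} = 2 f \left(3 + f\right)$ ($l{\left(f \right)} = \left(f + 3\right) \left(f + f\right) = \left(3 + f\right) 2 f = 2 f \left(3 + f\right)$)
$Y = 40$ ($Y = 5 \left(0 + 2 \left(-4\right) \left(3 - 4\right)\right) = 5 \left(0 + 2 \left(-4\right) \left(-1\right)\right) = 5 \left(0 + 8\right) = 5 \cdot 8 = 40$)
$- 423 \left(Y + 12 \cdot 9\right) = - 423 \left(40 + 12 \cdot 9\right) = - 423 \left(40 + 108\right) = \left(-423\right) 148 = -62604$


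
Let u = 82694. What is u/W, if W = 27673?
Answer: 82694/27673 ≈ 2.9883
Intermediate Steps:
u/W = 82694/27673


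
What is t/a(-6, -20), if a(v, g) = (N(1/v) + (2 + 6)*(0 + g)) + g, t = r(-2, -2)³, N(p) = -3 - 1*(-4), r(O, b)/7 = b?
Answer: 2744/179 ≈ 15.330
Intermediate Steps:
r(O, b) = 7*b
N(p) = 1 (N(p) = -3 + 4 = 1)
t = -2744 (t = (7*(-2))³ = (-14)³ = -2744)
a(v, g) = 1 + 9*g (a(v, g) = (1 + (2 + 6)*(0 + g)) + g = (1 + 8*g) + g = 1 + 9*g)
t/a(-6, -20) = -2744/(1 + 9*(-20)) = -2744/(1 - 180) = -2744/(-179) = -2744*(-1/179) = 2744/179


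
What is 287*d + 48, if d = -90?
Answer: -25782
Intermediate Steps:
287*d + 48 = 287*(-90) + 48 = -25830 + 48 = -25782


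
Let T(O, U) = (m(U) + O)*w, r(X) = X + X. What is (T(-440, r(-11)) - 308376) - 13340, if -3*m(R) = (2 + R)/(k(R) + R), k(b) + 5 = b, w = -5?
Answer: -46968752/147 ≈ -3.1952e+5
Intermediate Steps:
k(b) = -5 + b
r(X) = 2*X
m(R) = -(2 + R)/(3*(-5 + 2*R)) (m(R) = -(2 + R)/(3*((-5 + R) + R)) = -(2 + R)/(3*(-5 + 2*R)))
T(O, U) = -5*O - 5*(-2 - U)/(3*(-5 + 2*U)) (T(O, U) = ((-2 - U)/(3*(-5 + 2*U)) + O)*(-5) = (O + (-2 - U)/(3*(-5 + 2*U)))*(-5) = -5*O - 5*(-2 - U)/(3*(-5 + 2*U)))
(T(-440, r(-11)) - 308376) - 13340 = (5*(2 + 2*(-11) - 3*(-440)*(-5 + 2*(2*(-11))))/(3*(-5 + 2*(2*(-11)))) - 308376) - 13340 = (5*(2 - 22 - 3*(-440)*(-5 + 2*(-22)))/(3*(-5 + 2*(-22))) - 308376) - 13340 = (5*(2 - 22 - 3*(-440)*(-5 - 44))/(3*(-5 - 44)) - 308376) - 13340 = ((5/3)*(2 - 22 - 3*(-440)*(-49))/(-49) - 308376) - 13340 = ((5/3)*(-1/49)*(2 - 22 - 64680) - 308376) - 13340 = ((5/3)*(-1/49)*(-64700) - 308376) - 13340 = (323500/147 - 308376) - 13340 = -45007772/147 - 13340 = -46968752/147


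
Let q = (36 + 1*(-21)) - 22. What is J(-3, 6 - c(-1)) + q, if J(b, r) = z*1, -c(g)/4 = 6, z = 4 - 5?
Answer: -8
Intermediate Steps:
z = -1
c(g) = -24 (c(g) = -4*6 = -24)
J(b, r) = -1 (J(b, r) = -1*1 = -1)
q = -7 (q = (36 - 21) - 22 = 15 - 22 = -7)
J(-3, 6 - c(-1)) + q = -1 - 7 = -8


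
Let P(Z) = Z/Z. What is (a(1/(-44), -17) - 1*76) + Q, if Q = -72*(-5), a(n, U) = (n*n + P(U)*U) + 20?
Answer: 555633/1936 ≈ 287.00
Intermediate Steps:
P(Z) = 1
a(n, U) = 20 + U + n² (a(n, U) = (n*n + 1*U) + 20 = (n² + U) + 20 = (U + n²) + 20 = 20 + U + n²)
Q = 360
(a(1/(-44), -17) - 1*76) + Q = ((20 - 17 + (1/(-44))²) - 1*76) + 360 = ((20 - 17 + (-1/44)²) - 76) + 360 = ((20 - 17 + 1/1936) - 76) + 360 = (5809/1936 - 76) + 360 = -141327/1936 + 360 = 555633/1936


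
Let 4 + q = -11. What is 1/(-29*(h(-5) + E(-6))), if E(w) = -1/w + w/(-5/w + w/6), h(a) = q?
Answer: -6/3683 ≈ -0.0016291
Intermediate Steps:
q = -15 (q = -4 - 11 = -15)
h(a) = -15
E(w) = -1/w + w/(-5/w + w/6) (E(w) = -1/w + w/(-5/w + w*(⅙)) = -1/w + w/(-5/w + w/6))
1/(-29*(h(-5) + E(-6))) = 1/(-29*(-15 + (30 - 1*(-6)² + 6*(-6)³)/((-6)*(-30 + (-6)²)))) = 1/(-29*(-15 - (30 - 1*36 + 6*(-216))/(6*(-30 + 36)))) = 1/(-29*(-15 - ⅙*(30 - 36 - 1296)/6)) = 1/(-29*(-15 - ⅙*⅙*(-1302))) = 1/(-29*(-15 + 217/6)) = 1/(-29*127/6) = 1/(-3683/6) = -6/3683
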